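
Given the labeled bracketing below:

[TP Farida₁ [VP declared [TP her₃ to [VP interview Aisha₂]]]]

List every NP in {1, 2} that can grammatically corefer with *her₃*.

*her* is a pronoun, so Principle B applies: it must be free in its binding domain.
Binding domain of *her₃*: the matrix TP, whose subject is Farida₁.
*Farida₁* c-commands the pronoun within its binding domain → coindexation would violate Principle B.
*Aisha₂*: the pronoun c-commands this R-expression → coindexation would violate Principle C on *Aisha₂*.

none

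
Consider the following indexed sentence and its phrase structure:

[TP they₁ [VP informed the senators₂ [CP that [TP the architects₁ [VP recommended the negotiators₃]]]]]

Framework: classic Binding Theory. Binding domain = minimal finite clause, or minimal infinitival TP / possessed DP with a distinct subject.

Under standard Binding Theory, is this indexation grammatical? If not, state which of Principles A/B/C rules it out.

Principle C

The two coindexed NPs are *they₁* and *the architects₁*.
*the architects₁* is an R-expression. Principle C requires it to be free everywhere.
*they₁* c-commands it and carries the same index.
The R-expression is bound → Principle C violation.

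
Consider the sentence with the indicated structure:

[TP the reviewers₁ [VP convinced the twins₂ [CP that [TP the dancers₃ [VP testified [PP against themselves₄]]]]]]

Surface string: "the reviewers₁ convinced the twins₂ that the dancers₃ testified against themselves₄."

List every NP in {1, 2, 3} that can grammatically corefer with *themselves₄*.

*themselves* is an anaphor, so Principle A applies: it must be bound in its binding domain.
Binding domain of *themselves₄*: the embedded TP, whose subject is the dancers₃.
*the reviewers₁* c-commands the anaphor but is outside its binding domain → cannot satisfy Principle A.
*the twins₂* c-commands the anaphor but is outside its binding domain → cannot satisfy Principle A.
*the dancers₃* c-commands the anaphor within its binding domain → licit binder.

{3}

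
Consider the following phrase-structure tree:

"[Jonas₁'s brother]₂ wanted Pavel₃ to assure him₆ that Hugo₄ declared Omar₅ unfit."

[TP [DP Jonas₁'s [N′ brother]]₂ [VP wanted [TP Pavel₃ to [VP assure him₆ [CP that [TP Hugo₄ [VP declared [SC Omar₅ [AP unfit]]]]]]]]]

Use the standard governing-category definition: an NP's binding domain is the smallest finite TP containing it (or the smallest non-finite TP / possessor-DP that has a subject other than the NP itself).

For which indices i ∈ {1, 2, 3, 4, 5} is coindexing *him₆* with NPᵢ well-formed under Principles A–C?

*him* is a pronoun, so Principle B applies: it must be free in its binding domain.
Binding domain of *him₆*: the embedded TP, whose subject is Pavel₃.
*Jonas₁* and the pronoun do not c-command one another → neither Principle B nor Principle C is at stake; coindexation permitted.
*[Jonas₁'s brother]₂* c-commands the pronoun but from outside its binding domain, and is not c-commanded by it → coindexation permitted.
*Pavel₃* c-commands the pronoun within its binding domain → coindexation would violate Principle B.
*Hugo₄*: the pronoun c-commands this R-expression → coindexation would violate Principle C on *Hugo₄*.
*Omar₅*: the pronoun c-commands this R-expression → coindexation would violate Principle C on *Omar₅*.

{1, 2}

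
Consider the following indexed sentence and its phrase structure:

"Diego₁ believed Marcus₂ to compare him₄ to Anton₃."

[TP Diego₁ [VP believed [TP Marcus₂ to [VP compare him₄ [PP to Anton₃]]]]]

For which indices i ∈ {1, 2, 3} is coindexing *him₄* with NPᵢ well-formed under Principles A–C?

*him* is a pronoun, so Principle B applies: it must be free in its binding domain.
Binding domain of *him₄*: the embedded TP, whose subject is Marcus₂.
*Diego₁* c-commands the pronoun but from outside its binding domain, and is not c-commanded by it → coindexation permitted.
*Marcus₂* c-commands the pronoun within its binding domain → coindexation would violate Principle B.
*Anton₃*: the pronoun c-commands this R-expression → coindexation would violate Principle C on *Anton₃*.

{1}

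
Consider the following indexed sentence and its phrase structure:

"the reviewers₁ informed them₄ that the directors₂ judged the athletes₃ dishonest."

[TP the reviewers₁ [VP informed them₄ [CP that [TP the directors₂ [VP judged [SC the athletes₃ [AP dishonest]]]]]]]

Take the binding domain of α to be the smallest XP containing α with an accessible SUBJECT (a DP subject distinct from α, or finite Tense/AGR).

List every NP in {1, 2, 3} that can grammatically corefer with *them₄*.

*them* is a pronoun, so Principle B applies: it must be free in its binding domain.
Binding domain of *them₄*: the matrix TP, whose subject is the reviewers₁.
*the reviewers₁* c-commands the pronoun within its binding domain → coindexation would violate Principle B.
*the directors₂*: the pronoun c-commands this R-expression → coindexation would violate Principle C on *the directors₂*.
*the athletes₃*: the pronoun c-commands this R-expression → coindexation would violate Principle C on *the athletes₃*.

none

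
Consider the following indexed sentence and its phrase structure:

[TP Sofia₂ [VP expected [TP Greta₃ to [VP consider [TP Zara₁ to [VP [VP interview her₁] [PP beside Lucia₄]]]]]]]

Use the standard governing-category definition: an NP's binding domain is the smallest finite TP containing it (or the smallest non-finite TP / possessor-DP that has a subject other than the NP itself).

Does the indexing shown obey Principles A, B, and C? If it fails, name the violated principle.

Principle B

The two coindexed NPs are *Zara₁* and *her₁*.
*her₁* is a pronoun. Its binding domain is the embedded TP, whose subject is Zara₁.
*Zara₁* c-commands it within that domain and carries the same index.
The pronoun is locally bound → Principle B violation.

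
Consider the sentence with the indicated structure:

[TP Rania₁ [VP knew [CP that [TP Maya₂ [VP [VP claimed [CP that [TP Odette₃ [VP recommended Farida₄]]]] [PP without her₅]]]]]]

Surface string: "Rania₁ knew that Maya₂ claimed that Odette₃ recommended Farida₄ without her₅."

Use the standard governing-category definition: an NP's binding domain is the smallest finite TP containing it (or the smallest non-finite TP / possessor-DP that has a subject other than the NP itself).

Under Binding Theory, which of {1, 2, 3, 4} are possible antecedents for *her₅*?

*her* is a pronoun, so Principle B applies: it must be free in its binding domain.
Binding domain of *her₅*: the embedded TP, whose subject is Maya₂.
*Rania₁* c-commands the pronoun but from outside its binding domain, and is not c-commanded by it → coindexation permitted.
*Maya₂* c-commands the pronoun within its binding domain → coindexation would violate Principle B.
*Odette₃* and the pronoun do not c-command one another → neither Principle B nor Principle C is at stake; coindexation permitted.
*Farida₄* and the pronoun do not c-command one another → neither Principle B nor Principle C is at stake; coindexation permitted.

{1, 3, 4}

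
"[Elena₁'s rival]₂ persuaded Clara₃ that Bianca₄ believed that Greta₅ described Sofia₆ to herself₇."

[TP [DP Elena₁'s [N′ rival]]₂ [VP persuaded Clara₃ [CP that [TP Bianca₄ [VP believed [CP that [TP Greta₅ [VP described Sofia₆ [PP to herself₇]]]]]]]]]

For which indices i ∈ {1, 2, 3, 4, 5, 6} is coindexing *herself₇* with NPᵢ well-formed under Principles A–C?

*herself* is an anaphor, so Principle A applies: it must be bound in its binding domain.
Binding domain of *herself₇*: the embedded TP, whose subject is Greta₅.
*Elena₁* does not c-command the anaphor → cannot bind it.
*[Elena₁'s rival]₂* c-commands the anaphor but is outside its binding domain → cannot satisfy Principle A.
*Clara₃* c-commands the anaphor but is outside its binding domain → cannot satisfy Principle A.
*Bianca₄* c-commands the anaphor but is outside its binding domain → cannot satisfy Principle A.
*Greta₅* c-commands the anaphor within its binding domain → licit binder.
*Sofia₆* c-commands the anaphor within its binding domain → licit binder.

{5, 6}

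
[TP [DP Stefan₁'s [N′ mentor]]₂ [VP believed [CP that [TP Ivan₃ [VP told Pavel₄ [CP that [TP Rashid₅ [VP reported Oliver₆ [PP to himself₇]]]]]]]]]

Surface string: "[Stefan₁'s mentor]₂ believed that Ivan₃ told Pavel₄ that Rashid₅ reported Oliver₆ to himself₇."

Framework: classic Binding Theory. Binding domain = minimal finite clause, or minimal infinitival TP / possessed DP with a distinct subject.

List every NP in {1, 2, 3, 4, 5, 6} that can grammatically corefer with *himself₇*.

{5, 6}

*himself* is an anaphor, so Principle A applies: it must be bound in its binding domain.
Binding domain of *himself₇*: the embedded TP, whose subject is Rashid₅.
*Stefan₁* does not c-command the anaphor → cannot bind it.
*[Stefan₁'s mentor]₂* c-commands the anaphor but is outside its binding domain → cannot satisfy Principle A.
*Ivan₃* c-commands the anaphor but is outside its binding domain → cannot satisfy Principle A.
*Pavel₄* c-commands the anaphor but is outside its binding domain → cannot satisfy Principle A.
*Rashid₅* c-commands the anaphor within its binding domain → licit binder.
*Oliver₆* c-commands the anaphor within its binding domain → licit binder.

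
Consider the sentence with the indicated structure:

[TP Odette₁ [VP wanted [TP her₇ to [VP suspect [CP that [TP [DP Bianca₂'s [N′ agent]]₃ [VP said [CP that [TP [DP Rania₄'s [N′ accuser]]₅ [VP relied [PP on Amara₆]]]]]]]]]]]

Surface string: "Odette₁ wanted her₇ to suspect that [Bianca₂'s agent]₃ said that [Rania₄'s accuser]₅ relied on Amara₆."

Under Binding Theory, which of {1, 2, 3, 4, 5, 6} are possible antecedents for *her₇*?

none

*her* is a pronoun, so Principle B applies: it must be free in its binding domain.
Binding domain of *her₇*: the matrix TP, whose subject is Odette₁.
*Odette₁* c-commands the pronoun within its binding domain → coindexation would violate Principle B.
*Bianca₂*: the pronoun c-commands this R-expression → coindexation would violate Principle C on *Bianca₂*.
*[Bianca₂'s agent]₃*: the pronoun c-commands this R-expression → coindexation would violate Principle C on *[Bianca₂'s agent]₃*.
*Rania₄*: the pronoun c-commands this R-expression → coindexation would violate Principle C on *Rania₄*.
*[Rania₄'s accuser]₅*: the pronoun c-commands this R-expression → coindexation would violate Principle C on *[Rania₄'s accuser]₅*.
*Amara₆*: the pronoun c-commands this R-expression → coindexation would violate Principle C on *Amara₆*.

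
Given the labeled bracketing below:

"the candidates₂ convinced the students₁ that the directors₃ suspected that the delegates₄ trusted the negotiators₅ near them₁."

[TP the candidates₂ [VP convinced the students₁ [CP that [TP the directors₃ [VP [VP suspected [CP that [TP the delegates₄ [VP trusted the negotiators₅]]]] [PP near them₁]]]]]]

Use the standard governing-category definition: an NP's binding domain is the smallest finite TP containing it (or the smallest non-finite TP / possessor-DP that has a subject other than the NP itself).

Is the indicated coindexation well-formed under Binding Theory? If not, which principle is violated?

grammatical

The two coindexed NPs are *the students₁* and *them₁*.
*them₁* is a pronoun; its binding domain is the embedded TP, whose subject is the directors₃. Within that domain it is c-commanded only by *the directors₃*, which carries a different index — the pronoun is free locally, so Principle B holds.
*the students₁* is an R-expression; *them₁* does not c-command it, and no other NP shares its index, so Principle C is satisfied.
All principles are respected.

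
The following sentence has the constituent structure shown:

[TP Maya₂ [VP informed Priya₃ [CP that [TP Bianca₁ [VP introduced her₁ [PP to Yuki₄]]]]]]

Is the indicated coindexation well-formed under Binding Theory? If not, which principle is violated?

Principle B

The two coindexed NPs are *Bianca₁* and *her₁*.
*her₁* is a pronoun. Its binding domain is the embedded TP, whose subject is Bianca₁.
*Bianca₁* c-commands it within that domain and carries the same index.
The pronoun is locally bound → Principle B violation.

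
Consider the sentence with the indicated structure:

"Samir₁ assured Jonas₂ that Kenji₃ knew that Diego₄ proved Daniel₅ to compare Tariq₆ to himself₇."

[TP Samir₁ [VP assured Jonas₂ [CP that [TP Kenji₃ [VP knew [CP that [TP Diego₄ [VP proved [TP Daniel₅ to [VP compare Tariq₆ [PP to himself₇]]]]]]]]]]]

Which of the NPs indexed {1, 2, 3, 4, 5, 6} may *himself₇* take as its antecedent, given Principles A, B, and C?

*himself* is an anaphor, so Principle A applies: it must be bound in its binding domain.
Binding domain of *himself₇*: the embedded TP, whose subject is Daniel₅.
*Samir₁* c-commands the anaphor but is outside its binding domain → cannot satisfy Principle A.
*Jonas₂* c-commands the anaphor but is outside its binding domain → cannot satisfy Principle A.
*Kenji₃* c-commands the anaphor but is outside its binding domain → cannot satisfy Principle A.
*Diego₄* c-commands the anaphor but is outside its binding domain → cannot satisfy Principle A.
*Daniel₅* c-commands the anaphor within its binding domain → licit binder.
*Tariq₆* c-commands the anaphor within its binding domain → licit binder.

{5, 6}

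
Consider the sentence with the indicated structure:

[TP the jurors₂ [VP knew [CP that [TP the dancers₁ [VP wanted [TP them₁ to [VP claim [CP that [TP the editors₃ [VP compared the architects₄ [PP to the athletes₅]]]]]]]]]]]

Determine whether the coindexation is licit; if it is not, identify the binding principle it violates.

Principle B

The two coindexed NPs are *the dancers₁* and *them₁*.
*them₁* is a pronoun. Its binding domain is the embedded TP, whose subject is the dancers₁.
*the dancers₁* c-commands it within that domain and carries the same index.
The pronoun is locally bound → Principle B violation.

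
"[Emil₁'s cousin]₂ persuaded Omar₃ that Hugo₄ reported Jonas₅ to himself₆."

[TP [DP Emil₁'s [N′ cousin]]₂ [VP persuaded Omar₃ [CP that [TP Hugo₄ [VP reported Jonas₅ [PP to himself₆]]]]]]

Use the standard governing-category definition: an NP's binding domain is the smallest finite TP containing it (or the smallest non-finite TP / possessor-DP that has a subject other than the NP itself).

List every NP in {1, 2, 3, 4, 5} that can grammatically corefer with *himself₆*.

*himself* is an anaphor, so Principle A applies: it must be bound in its binding domain.
Binding domain of *himself₆*: the embedded TP, whose subject is Hugo₄.
*Emil₁* does not c-command the anaphor → cannot bind it.
*[Emil₁'s cousin]₂* c-commands the anaphor but is outside its binding domain → cannot satisfy Principle A.
*Omar₃* c-commands the anaphor but is outside its binding domain → cannot satisfy Principle A.
*Hugo₄* c-commands the anaphor within its binding domain → licit binder.
*Jonas₅* c-commands the anaphor within its binding domain → licit binder.

{4, 5}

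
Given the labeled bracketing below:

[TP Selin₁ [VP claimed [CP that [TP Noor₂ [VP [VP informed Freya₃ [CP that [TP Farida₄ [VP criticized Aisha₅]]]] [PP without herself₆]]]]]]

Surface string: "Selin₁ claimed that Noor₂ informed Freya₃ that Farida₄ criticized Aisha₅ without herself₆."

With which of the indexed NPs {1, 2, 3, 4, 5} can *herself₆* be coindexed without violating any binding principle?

{2}

*herself* is an anaphor, so Principle A applies: it must be bound in its binding domain.
Binding domain of *herself₆*: the embedded TP, whose subject is Noor₂.
*Selin₁* c-commands the anaphor but is outside its binding domain → cannot satisfy Principle A.
*Noor₂* c-commands the anaphor within its binding domain → licit binder.
*Freya₃* does not c-command the anaphor → cannot bind it.
*Farida₄* does not c-command the anaphor → cannot bind it.
*Aisha₅* does not c-command the anaphor → cannot bind it.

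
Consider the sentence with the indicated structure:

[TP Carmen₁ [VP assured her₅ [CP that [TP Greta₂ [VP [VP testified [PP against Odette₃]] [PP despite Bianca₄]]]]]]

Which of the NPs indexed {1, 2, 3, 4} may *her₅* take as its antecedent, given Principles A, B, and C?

*her* is a pronoun, so Principle B applies: it must be free in its binding domain.
Binding domain of *her₅*: the matrix TP, whose subject is Carmen₁.
*Carmen₁* c-commands the pronoun within its binding domain → coindexation would violate Principle B.
*Greta₂*: the pronoun c-commands this R-expression → coindexation would violate Principle C on *Greta₂*.
*Odette₃*: the pronoun c-commands this R-expression → coindexation would violate Principle C on *Odette₃*.
*Bianca₄*: the pronoun c-commands this R-expression → coindexation would violate Principle C on *Bianca₄*.

none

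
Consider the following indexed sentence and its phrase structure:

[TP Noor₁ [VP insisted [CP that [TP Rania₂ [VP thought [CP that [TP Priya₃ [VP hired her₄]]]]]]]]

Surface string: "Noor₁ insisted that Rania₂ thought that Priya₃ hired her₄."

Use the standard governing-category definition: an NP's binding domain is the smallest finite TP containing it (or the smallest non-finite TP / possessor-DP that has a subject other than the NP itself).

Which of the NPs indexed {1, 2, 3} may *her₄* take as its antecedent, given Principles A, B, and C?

{1, 2}

*her* is a pronoun, so Principle B applies: it must be free in its binding domain.
Binding domain of *her₄*: the embedded TP, whose subject is Priya₃.
*Noor₁* c-commands the pronoun but from outside its binding domain, and is not c-commanded by it → coindexation permitted.
*Rania₂* c-commands the pronoun but from outside its binding domain, and is not c-commanded by it → coindexation permitted.
*Priya₃* c-commands the pronoun within its binding domain → coindexation would violate Principle B.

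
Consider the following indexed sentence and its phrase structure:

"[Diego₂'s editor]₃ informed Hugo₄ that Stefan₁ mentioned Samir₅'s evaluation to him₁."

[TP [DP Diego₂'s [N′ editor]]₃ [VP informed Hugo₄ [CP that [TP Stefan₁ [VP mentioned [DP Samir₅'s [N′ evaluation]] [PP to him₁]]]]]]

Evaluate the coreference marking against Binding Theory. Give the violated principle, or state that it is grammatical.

The two coindexed NPs are *Stefan₁* and *him₁*.
*him₁* is a pronoun. Its binding domain is the embedded TP, whose subject is Stefan₁.
*Stefan₁* c-commands it within that domain and carries the same index.
The pronoun is locally bound → Principle B violation.

Principle B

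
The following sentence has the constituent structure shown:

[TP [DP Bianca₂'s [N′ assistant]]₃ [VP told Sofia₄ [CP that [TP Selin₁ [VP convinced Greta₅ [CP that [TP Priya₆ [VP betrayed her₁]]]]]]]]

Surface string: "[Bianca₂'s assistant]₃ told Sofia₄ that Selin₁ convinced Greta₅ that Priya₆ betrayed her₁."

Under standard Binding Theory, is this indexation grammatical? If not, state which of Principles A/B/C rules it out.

The two coindexed NPs are *Selin₁* and *her₁*.
*her₁* is a pronoun; its binding domain is the embedded TP, whose subject is Priya₆. Within that domain it is c-commanded only by *Priya₆*, which carries a different index — the pronoun is free locally, so Principle B holds.
*Selin₁* is an R-expression; *her₁* does not c-command it, and no other NP shares its index, so Principle C is satisfied.
All principles are respected.

grammatical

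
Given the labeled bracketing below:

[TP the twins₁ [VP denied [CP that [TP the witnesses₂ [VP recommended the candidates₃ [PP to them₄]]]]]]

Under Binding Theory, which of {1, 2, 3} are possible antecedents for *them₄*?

*them* is a pronoun, so Principle B applies: it must be free in its binding domain.
Binding domain of *them₄*: the embedded TP, whose subject is the witnesses₂.
*the twins₁* c-commands the pronoun but from outside its binding domain, and is not c-commanded by it → coindexation permitted.
*the witnesses₂* c-commands the pronoun within its binding domain → coindexation would violate Principle B.
*the candidates₃* c-commands the pronoun within its binding domain → coindexation would violate Principle B.

{1}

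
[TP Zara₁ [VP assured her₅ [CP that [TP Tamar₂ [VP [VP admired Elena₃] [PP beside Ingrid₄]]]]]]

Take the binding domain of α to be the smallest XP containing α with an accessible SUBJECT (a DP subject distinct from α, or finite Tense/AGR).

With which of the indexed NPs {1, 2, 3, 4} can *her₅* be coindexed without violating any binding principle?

*her* is a pronoun, so Principle B applies: it must be free in its binding domain.
Binding domain of *her₅*: the matrix TP, whose subject is Zara₁.
*Zara₁* c-commands the pronoun within its binding domain → coindexation would violate Principle B.
*Tamar₂*: the pronoun c-commands this R-expression → coindexation would violate Principle C on *Tamar₂*.
*Elena₃*: the pronoun c-commands this R-expression → coindexation would violate Principle C on *Elena₃*.
*Ingrid₄*: the pronoun c-commands this R-expression → coindexation would violate Principle C on *Ingrid₄*.

none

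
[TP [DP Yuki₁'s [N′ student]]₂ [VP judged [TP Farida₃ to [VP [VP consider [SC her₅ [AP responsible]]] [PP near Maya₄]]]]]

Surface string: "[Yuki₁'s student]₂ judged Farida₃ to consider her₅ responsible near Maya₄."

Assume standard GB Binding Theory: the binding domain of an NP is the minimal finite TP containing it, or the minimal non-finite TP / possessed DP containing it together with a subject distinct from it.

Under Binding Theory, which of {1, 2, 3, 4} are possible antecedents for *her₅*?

{1, 2, 4}

*her* is a pronoun, so Principle B applies: it must be free in its binding domain.
Binding domain of *her₅*: the embedded TP, whose subject is Farida₃.
*Yuki₁* and the pronoun do not c-command one another → neither Principle B nor Principle C is at stake; coindexation permitted.
*[Yuki₁'s student]₂* c-commands the pronoun but from outside its binding domain, and is not c-commanded by it → coindexation permitted.
*Farida₃* c-commands the pronoun within its binding domain → coindexation would violate Principle B.
*Maya₄* and the pronoun do not c-command one another → neither Principle B nor Principle C is at stake; coindexation permitted.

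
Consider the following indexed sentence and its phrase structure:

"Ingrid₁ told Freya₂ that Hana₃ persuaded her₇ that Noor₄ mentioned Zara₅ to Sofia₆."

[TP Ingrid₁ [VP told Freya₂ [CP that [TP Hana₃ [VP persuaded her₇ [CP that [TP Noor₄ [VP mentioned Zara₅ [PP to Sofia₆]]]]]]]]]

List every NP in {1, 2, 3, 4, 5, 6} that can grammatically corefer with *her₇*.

*her* is a pronoun, so Principle B applies: it must be free in its binding domain.
Binding domain of *her₇*: the embedded TP, whose subject is Hana₃.
*Ingrid₁* c-commands the pronoun but from outside its binding domain, and is not c-commanded by it → coindexation permitted.
*Freya₂* c-commands the pronoun but from outside its binding domain, and is not c-commanded by it → coindexation permitted.
*Hana₃* c-commands the pronoun within its binding domain → coindexation would violate Principle B.
*Noor₄*: the pronoun c-commands this R-expression → coindexation would violate Principle C on *Noor₄*.
*Zara₅*: the pronoun c-commands this R-expression → coindexation would violate Principle C on *Zara₅*.
*Sofia₆*: the pronoun c-commands this R-expression → coindexation would violate Principle C on *Sofia₆*.

{1, 2}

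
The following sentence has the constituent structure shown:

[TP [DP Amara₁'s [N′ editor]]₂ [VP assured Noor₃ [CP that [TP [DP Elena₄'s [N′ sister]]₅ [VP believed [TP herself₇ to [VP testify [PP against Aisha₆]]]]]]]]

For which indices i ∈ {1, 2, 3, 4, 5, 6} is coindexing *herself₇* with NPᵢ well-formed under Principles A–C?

*herself* is an anaphor, so Principle A applies: it must be bound in its binding domain.
Binding domain of *herself₇*: the embedded TP, whose subject is [Elena₄'s sister]₅.
*Amara₁* does not c-command the anaphor → cannot bind it.
*[Amara₁'s editor]₂* c-commands the anaphor but is outside its binding domain → cannot satisfy Principle A.
*Noor₃* c-commands the anaphor but is outside its binding domain → cannot satisfy Principle A.
*Elena₄* does not c-command the anaphor → cannot bind it.
*[Elena₄'s sister]₅* c-commands the anaphor within its binding domain → licit binder.
*Aisha₆* does not c-command the anaphor → cannot bind it.

{5}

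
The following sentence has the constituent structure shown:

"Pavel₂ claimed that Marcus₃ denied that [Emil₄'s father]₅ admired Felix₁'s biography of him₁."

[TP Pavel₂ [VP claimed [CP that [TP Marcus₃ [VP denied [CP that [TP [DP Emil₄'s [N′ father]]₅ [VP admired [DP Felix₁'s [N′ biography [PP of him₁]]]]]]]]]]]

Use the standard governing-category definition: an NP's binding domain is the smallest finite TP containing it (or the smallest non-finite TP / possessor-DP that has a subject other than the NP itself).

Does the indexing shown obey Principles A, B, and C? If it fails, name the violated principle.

The two coindexed NPs are *Felix₁* and *him₁*.
*him₁* is a pronoun. Its binding domain is the possessed DP, whose subject is Felix₁.
*Felix₁* c-commands it within that domain and carries the same index.
The pronoun is locally bound → Principle B violation.

Principle B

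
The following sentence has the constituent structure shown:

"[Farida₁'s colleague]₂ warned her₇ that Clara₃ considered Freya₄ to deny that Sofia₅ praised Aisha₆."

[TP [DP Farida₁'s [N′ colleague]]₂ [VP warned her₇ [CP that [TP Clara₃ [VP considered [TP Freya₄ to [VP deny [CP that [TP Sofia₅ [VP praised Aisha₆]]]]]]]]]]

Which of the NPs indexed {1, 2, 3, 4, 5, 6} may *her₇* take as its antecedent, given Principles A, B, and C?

*her* is a pronoun, so Principle B applies: it must be free in its binding domain.
Binding domain of *her₇*: the matrix TP, whose subject is [Farida₁'s colleague]₂.
*Farida₁* and the pronoun do not c-command one another → neither Principle B nor Principle C is at stake; coindexation permitted.
*[Farida₁'s colleague]₂* c-commands the pronoun within its binding domain → coindexation would violate Principle B.
*Clara₃*: the pronoun c-commands this R-expression → coindexation would violate Principle C on *Clara₃*.
*Freya₄*: the pronoun c-commands this R-expression → coindexation would violate Principle C on *Freya₄*.
*Sofia₅*: the pronoun c-commands this R-expression → coindexation would violate Principle C on *Sofia₅*.
*Aisha₆*: the pronoun c-commands this R-expression → coindexation would violate Principle C on *Aisha₆*.

{1}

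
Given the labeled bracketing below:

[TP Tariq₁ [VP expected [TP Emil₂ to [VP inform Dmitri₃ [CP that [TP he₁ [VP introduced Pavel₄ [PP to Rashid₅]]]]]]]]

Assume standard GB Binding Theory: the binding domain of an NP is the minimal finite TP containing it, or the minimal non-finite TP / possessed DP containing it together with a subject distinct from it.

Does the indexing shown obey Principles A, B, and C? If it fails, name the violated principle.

The two coindexed NPs are *Tariq₁* and *he₁*.
*he₁* is a pronoun; nothing c-commands it within its binding domain (the embedded TP.), so Principle B holds trivially.
*Tariq₁* is an R-expression; *he₁* does not c-command it, and no other NP shares its index, so Principle C is satisfied.
All principles are respected.

grammatical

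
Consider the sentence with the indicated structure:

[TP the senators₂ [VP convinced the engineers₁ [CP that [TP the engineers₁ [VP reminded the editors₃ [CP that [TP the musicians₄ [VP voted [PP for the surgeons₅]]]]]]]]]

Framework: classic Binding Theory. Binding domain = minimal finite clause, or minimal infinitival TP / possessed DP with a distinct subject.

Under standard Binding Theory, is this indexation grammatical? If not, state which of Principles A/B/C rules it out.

Principle C

The two coindexed NPs are *the engineers₁* (the higher occurrence) and *the engineers₁* (the lower occurrence).
*the engineers₁* (the lower occurrence) is an R-expression. Principle C requires it to be free everywhere.
*the engineers₁* (the higher occurrence) c-commands it and carries the same index.
The R-expression is bound → Principle C violation.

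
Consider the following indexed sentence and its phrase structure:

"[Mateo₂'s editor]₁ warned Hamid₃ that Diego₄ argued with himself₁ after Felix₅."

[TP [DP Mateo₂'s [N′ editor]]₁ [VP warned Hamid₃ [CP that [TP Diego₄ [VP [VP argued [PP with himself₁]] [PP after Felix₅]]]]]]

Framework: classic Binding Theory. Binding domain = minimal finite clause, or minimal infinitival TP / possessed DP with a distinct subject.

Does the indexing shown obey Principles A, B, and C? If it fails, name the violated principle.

The two coindexed NPs are *[Mateo₂'s editor]₁* and *himself₁*.
*himself₁* is an anaphor. Principle A requires it to be bound within its binding domain — the embedded TP, whose subject is Diego₄.
Within that domain it is c-commanded by *Diego₄*, which does not share its index.
*[Mateo₂'s editor]₁* does c-command the anaphor, but from outside its binding domain.
The anaphor is unbound in its domain → Principle A violation.

Principle A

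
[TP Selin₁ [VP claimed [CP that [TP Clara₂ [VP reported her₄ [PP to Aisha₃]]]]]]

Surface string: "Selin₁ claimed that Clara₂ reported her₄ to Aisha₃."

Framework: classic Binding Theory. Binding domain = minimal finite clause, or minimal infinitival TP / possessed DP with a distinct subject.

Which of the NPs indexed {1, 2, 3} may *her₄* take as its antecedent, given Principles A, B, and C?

{1}

*her* is a pronoun, so Principle B applies: it must be free in its binding domain.
Binding domain of *her₄*: the embedded TP, whose subject is Clara₂.
*Selin₁* c-commands the pronoun but from outside its binding domain, and is not c-commanded by it → coindexation permitted.
*Clara₂* c-commands the pronoun within its binding domain → coindexation would violate Principle B.
*Aisha₃*: the pronoun c-commands this R-expression → coindexation would violate Principle C on *Aisha₃*.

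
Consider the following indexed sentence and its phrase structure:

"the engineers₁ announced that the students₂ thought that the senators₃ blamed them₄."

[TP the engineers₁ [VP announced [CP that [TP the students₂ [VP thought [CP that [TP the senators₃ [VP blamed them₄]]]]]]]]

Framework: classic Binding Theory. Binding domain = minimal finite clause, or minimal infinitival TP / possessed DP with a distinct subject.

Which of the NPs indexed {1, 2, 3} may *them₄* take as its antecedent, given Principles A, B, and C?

{1, 2}

*them* is a pronoun, so Principle B applies: it must be free in its binding domain.
Binding domain of *them₄*: the embedded TP, whose subject is the senators₃.
*the engineers₁* c-commands the pronoun but from outside its binding domain, and is not c-commanded by it → coindexation permitted.
*the students₂* c-commands the pronoun but from outside its binding domain, and is not c-commanded by it → coindexation permitted.
*the senators₃* c-commands the pronoun within its binding domain → coindexation would violate Principle B.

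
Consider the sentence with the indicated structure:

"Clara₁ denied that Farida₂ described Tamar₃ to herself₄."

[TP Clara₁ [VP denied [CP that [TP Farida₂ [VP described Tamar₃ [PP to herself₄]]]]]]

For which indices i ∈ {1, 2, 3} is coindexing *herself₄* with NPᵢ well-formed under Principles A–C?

*herself* is an anaphor, so Principle A applies: it must be bound in its binding domain.
Binding domain of *herself₄*: the embedded TP, whose subject is Farida₂.
*Clara₁* c-commands the anaphor but is outside its binding domain → cannot satisfy Principle A.
*Farida₂* c-commands the anaphor within its binding domain → licit binder.
*Tamar₃* c-commands the anaphor within its binding domain → licit binder.

{2, 3}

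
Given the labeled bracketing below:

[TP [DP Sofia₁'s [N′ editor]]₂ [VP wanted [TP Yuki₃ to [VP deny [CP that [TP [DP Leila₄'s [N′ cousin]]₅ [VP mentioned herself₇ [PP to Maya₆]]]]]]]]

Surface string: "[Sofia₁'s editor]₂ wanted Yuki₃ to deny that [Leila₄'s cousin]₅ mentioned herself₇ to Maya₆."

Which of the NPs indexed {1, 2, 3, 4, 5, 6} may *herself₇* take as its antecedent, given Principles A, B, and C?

{5}

*herself* is an anaphor, so Principle A applies: it must be bound in its binding domain.
Binding domain of *herself₇*: the embedded TP, whose subject is [Leila₄'s cousin]₅.
*Sofia₁* does not c-command the anaphor → cannot bind it.
*[Sofia₁'s editor]₂* c-commands the anaphor but is outside its binding domain → cannot satisfy Principle A.
*Yuki₃* c-commands the anaphor but is outside its binding domain → cannot satisfy Principle A.
*Leila₄* does not c-command the anaphor → cannot bind it.
*[Leila₄'s cousin]₅* c-commands the anaphor within its binding domain → licit binder.
*Maya₆* does not c-command the anaphor → cannot bind it.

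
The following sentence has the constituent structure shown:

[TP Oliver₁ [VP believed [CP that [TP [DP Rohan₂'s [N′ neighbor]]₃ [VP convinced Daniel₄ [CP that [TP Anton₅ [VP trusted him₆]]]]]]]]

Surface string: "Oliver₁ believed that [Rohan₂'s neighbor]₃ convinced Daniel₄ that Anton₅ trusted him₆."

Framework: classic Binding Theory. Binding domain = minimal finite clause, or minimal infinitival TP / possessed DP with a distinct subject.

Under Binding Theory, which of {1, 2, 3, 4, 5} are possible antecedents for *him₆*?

*him* is a pronoun, so Principle B applies: it must be free in its binding domain.
Binding domain of *him₆*: the embedded TP, whose subject is Anton₅.
*Oliver₁* c-commands the pronoun but from outside its binding domain, and is not c-commanded by it → coindexation permitted.
*Rohan₂* and the pronoun do not c-command one another → neither Principle B nor Principle C is at stake; coindexation permitted.
*[Rohan₂'s neighbor]₃* c-commands the pronoun but from outside its binding domain, and is not c-commanded by it → coindexation permitted.
*Daniel₄* c-commands the pronoun but from outside its binding domain, and is not c-commanded by it → coindexation permitted.
*Anton₅* c-commands the pronoun within its binding domain → coindexation would violate Principle B.

{1, 2, 3, 4}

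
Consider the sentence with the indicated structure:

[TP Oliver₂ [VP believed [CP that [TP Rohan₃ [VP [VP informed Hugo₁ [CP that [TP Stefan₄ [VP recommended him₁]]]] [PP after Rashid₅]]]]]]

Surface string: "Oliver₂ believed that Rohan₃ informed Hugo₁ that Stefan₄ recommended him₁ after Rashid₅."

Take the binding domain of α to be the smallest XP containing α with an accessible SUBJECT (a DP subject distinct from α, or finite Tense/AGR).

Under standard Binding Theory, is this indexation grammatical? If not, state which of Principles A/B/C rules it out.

grammatical

The two coindexed NPs are *Hugo₁* and *him₁*.
*him₁* is a pronoun; its binding domain is the embedded TP, whose subject is Stefan₄. Within that domain it is c-commanded only by *Stefan₄*, which carries a different index — the pronoun is free locally, so Principle B holds.
*Hugo₁* is an R-expression; *him₁* does not c-command it, and no other NP shares its index, so Principle C is satisfied.
All principles are respected.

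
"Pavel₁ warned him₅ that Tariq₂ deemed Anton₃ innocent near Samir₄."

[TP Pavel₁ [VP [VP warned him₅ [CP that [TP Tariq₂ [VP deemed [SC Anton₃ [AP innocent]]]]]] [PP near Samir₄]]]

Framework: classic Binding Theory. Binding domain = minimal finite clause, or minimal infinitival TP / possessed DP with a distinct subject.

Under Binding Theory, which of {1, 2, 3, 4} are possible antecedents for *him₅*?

*him* is a pronoun, so Principle B applies: it must be free in its binding domain.
Binding domain of *him₅*: the matrix TP, whose subject is Pavel₁.
*Pavel₁* c-commands the pronoun within its binding domain → coindexation would violate Principle B.
*Tariq₂*: the pronoun c-commands this R-expression → coindexation would violate Principle C on *Tariq₂*.
*Anton₃*: the pronoun c-commands this R-expression → coindexation would violate Principle C on *Anton₃*.
*Samir₄* and the pronoun do not c-command one another → neither Principle B nor Principle C is at stake; coindexation permitted.

{4}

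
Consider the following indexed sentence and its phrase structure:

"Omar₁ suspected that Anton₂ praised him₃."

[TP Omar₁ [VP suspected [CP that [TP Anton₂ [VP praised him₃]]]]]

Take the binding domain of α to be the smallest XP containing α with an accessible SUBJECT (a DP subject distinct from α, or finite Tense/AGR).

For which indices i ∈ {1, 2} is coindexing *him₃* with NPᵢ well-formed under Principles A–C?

{1}

*him* is a pronoun, so Principle B applies: it must be free in its binding domain.
Binding domain of *him₃*: the embedded TP, whose subject is Anton₂.
*Omar₁* c-commands the pronoun but from outside its binding domain, and is not c-commanded by it → coindexation permitted.
*Anton₂* c-commands the pronoun within its binding domain → coindexation would violate Principle B.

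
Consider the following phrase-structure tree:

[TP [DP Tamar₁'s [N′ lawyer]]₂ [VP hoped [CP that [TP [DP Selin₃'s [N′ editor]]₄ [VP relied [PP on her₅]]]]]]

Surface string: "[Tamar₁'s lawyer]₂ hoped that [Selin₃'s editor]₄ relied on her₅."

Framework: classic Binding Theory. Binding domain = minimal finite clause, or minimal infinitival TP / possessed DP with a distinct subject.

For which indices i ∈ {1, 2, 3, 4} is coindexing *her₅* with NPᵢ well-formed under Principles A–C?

*her* is a pronoun, so Principle B applies: it must be free in its binding domain.
Binding domain of *her₅*: the embedded TP, whose subject is [Selin₃'s editor]₄.
*Tamar₁* and the pronoun do not c-command one another → neither Principle B nor Principle C is at stake; coindexation permitted.
*[Tamar₁'s lawyer]₂* c-commands the pronoun but from outside its binding domain, and is not c-commanded by it → coindexation permitted.
*Selin₃* and the pronoun do not c-command one another → neither Principle B nor Principle C is at stake; coindexation permitted.
*[Selin₃'s editor]₄* c-commands the pronoun within its binding domain → coindexation would violate Principle B.

{1, 2, 3}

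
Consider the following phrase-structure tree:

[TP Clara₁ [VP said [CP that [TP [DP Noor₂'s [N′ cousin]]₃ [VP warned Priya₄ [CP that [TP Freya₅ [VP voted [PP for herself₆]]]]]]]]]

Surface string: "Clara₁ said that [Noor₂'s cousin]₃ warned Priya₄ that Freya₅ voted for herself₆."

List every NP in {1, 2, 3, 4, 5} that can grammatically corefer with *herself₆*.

*herself* is an anaphor, so Principle A applies: it must be bound in its binding domain.
Binding domain of *herself₆*: the embedded TP, whose subject is Freya₅.
*Clara₁* c-commands the anaphor but is outside its binding domain → cannot satisfy Principle A.
*Noor₂* does not c-command the anaphor → cannot bind it.
*[Noor₂'s cousin]₃* c-commands the anaphor but is outside its binding domain → cannot satisfy Principle A.
*Priya₄* c-commands the anaphor but is outside its binding domain → cannot satisfy Principle A.
*Freya₅* c-commands the anaphor within its binding domain → licit binder.

{5}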